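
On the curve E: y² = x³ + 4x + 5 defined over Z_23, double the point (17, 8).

tangent at (17, 8): λ = (3·17² + 4)/(2·8) ≡ 20/16. 16⁻¹ ≡ 13 (mod 23), so λ ≡ 20·13 ≡ 7.
  x = λ² - 17 - 17 = 49 - 34 ≡ 15; y = λ·(17 - 15) - 8 ≡ 6. → (15, 6)

(15, 6)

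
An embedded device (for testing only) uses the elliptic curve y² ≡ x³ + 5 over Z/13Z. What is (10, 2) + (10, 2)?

(2, 0)

tangent at (10, 2): λ = (3·10² + 0)/(2·2) ≡ 1/4. 4⁻¹ ≡ 10 (mod 13), so λ ≡ 1·10 ≡ 10.
  x = λ² - 10 - 10 = 100 - 20 ≡ 2; y = λ·(10 - 2) - 2 ≡ 0. → (2, 0)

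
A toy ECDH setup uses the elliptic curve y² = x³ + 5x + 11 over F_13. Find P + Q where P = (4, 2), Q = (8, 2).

(4, 2) + (8, 2). λ = (2 - 2)/(8 - 4) ≡ 0/4 mod 13. 4⁻¹ ≡ 10 (mod 13) since 4·10 = 40 ≡ 1, so λ ≡ 0.
  x = λ² - 4 - 8 = 0 - 12 ≡ 1; y = λ·(4 - 1) - 2 ≡ 11. → (1, 11)

(1, 11)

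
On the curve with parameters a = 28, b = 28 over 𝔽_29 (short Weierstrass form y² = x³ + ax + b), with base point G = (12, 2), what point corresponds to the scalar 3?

(17, 9)

Repeated addition: build up to 3G.
2G: tangent at (12, 2): λ = (3·12² + 28)/(2·2) ≡ 25/4. 4⁻¹ ≡ 22 (mod 29) since 4·22 = 88 ≡ 1, so λ ≡ 25·22 ≡ 28.
  x = λ² - 12 - 12 = 784 - 24 ≡ 6; y = λ·(12 - 6) - 2 ≡ 21. → (6, 21)
3G: (6, 21) + (12, 2). λ = (2 - 21)/(12 - 6) ≡ 10/6 mod 29. 6⁻¹ ≡ 5 (mod 29), so λ ≡ 21.
  x = λ² - 6 - 12 = 441 - 18 ≡ 17; y = λ·(6 - 17) - 21 ≡ 9. → (17, 9)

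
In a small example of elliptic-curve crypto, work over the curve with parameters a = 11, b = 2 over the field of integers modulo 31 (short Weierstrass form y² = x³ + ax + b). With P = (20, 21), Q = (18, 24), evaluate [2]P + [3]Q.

(18, 24)

First 2P:
Repeated addition: build up to 2P.
2P: tangent at (20, 21): λ = (3·20² + 11)/(2·21) ≡ 2/11. 11⁻¹ ≡ 17 (mod 31) since 11·17 = 187 ≡ 1, so λ ≡ 2·17 ≡ 3.
  x = λ² - 20 - 20 = 9 - 40 ≡ 0; y = λ·(20 - 0) - 21 ≡ 8. → (0, 8)
2P = (0, 8).
Next 3Q:
Repeated addition: build up to 3Q.
2Q: tangent at (18, 24): λ = (3·18² + 11)/(2·24) ≡ 22/17. 17⁻¹ ≡ 11 (mod 31), so λ ≡ 22·11 ≡ 25.
  x = λ² - 18 - 18 = 625 - 36 ≡ 0; y = λ·(18 - 0) - 24 ≡ 23. → (0, 23)
3Q: (0, 23) + (18, 24). λ = (24 - 23)/(18 - 0) ≡ 1/18 mod 31. 18⁻¹ ≡ 19 (mod 31) since 18·19 = 342 ≡ 1, so λ ≡ 19.
  x = λ² - 0 - 18 = 361 - 18 ≡ 2; y = λ·(0 - 2) - 23 ≡ 1. → (2, 1)
3Q = (2, 1).
Finally 2P + 3Q:
(0, 8) + (2, 1). λ = (1 - 8)/(2 - 0) ≡ 24/2 mod 31. 2⁻¹ ≡ 16 (mod 31) since 2·16 = 32 ≡ 1, so λ ≡ 12.
  x = λ² - 0 - 2 = 144 - 2 ≡ 18; y = λ·(0 - 18) - 8 ≡ 24. → (18, 24)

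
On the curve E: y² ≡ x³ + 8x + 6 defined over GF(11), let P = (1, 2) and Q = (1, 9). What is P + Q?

O

The two points share x = 1 and their y-coordinates satisfy 2 + 9 ≡ 0 (mod 11), so they are inverses. Their sum is O.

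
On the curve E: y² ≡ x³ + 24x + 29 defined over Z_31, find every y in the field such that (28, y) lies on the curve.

none

x³ + 24x + 29 = 22653 ≡ 23 (mod 31).
23 is a non-residue mod 31; no y exists.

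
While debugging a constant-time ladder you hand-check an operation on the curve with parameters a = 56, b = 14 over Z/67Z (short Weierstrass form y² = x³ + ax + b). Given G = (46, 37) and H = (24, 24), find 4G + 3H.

(25, 17)

First 4G:
Repeated addition: build up to 4G.
2G: tangent at (46, 37): λ = (3·46² + 56)/(2·37) ≡ 39/7. 7⁻¹ ≡ 48 (mod 67) since 7·48 = 336 ≡ 1, so λ ≡ 39·48 ≡ 63.
  x = λ² - 46 - 46 = 3969 - 92 ≡ 58; y = λ·(46 - 58) - 37 ≡ 11. → (58, 11)
3G: (58, 11) + (46, 37). λ = (37 - 11)/(46 - 58) ≡ 26/55 mod 67. 55⁻¹ ≡ 39 (mod 67), so λ ≡ 9.
  x = λ² - 58 - 46 = 81 - 104 ≡ 44; y = λ·(58 - 44) - 11 ≡ 48. → (44, 48)
4G: (44, 48) + (46, 37). λ = (37 - 48)/(46 - 44) ≡ 56/2 mod 67. 2⁻¹ ≡ 34 (mod 67) since 2·34 = 68 ≡ 1, so λ ≡ 28.
  x = λ² - 44 - 46 = 784 - 90 ≡ 24; y = λ·(44 - 24) - 48 ≡ 43. → (24, 43)
4G = (24, 43).
Next 3H:
Repeated addition: build up to 3H.
2H: tangent at (24, 24): λ = (3·24² + 56)/(2·24) ≡ 42/48. 48⁻¹ ≡ 7 (mod 67), so λ ≡ 42·7 ≡ 26.
  x = λ² - 24 - 24 = 676 - 48 ≡ 25; y = λ·(24 - 25) - 24 ≡ 17. → (25, 17)
3H: (25, 17) + (24, 24). λ = (24 - 17)/(24 - 25) ≡ 7/66 mod 67. 66⁻¹ ≡ 66 (mod 67), so λ ≡ 60.
  x = λ² - 25 - 24 = 3600 - 49 ≡ 0; y = λ·(25 - 0) - 17 ≡ 9. → (0, 9)
3H = (0, 9).
Finally 4G + 3H:
(24, 43) + (0, 9). λ = (9 - 43)/(0 - 24) ≡ 33/43 mod 67. 43⁻¹ ≡ 53 (mod 67) since 43·53 = 2279 ≡ 1, so λ ≡ 7.
  x = λ² - 24 - 0 = 49 - 24 ≡ 25; y = λ·(24 - 25) - 43 ≡ 17. → (25, 17)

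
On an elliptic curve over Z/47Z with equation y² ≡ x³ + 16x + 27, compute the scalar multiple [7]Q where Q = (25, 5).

Repeated addition: build up to 7Q.
2Q: tangent at (25, 5): λ = (3·25² + 16)/(2·5) ≡ 11/10. 10⁻¹ ≡ 33 (mod 47), so λ ≡ 11·33 ≡ 34.
  x = λ² - 25 - 25 = 1156 - 50 ≡ 25; y = λ·(25 - 25) - 5 ≡ 42. → (25, 42)
3Q: (25, 42) + (25, 5): same x and y₁ ≡ -y₂, so the sum is the point at infinity.
4Q: the point at infinity + (25, 5) = (25, 5) (identity).
5Q: tangent at (25, 5): λ = (3·25² + 16)/(2·5) ≡ 11/10. 10⁻¹ ≡ 33 (mod 47), so λ ≡ 11·33 ≡ 34.
  x = λ² - 25 - 25 = 1156 - 50 ≡ 25; y = λ·(25 - 25) - 5 ≡ 42. → (25, 42)
6Q: (25, 42) + (25, 5): same x and y₁ ≡ -y₂, so the sum is the point at infinity.
7Q: the point at infinity + (25, 5) = (25, 5) (identity).

(25, 5)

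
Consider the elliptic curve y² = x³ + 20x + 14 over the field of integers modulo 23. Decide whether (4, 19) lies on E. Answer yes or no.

no

y² = 19² ≡ 16; x³ + 20x + 14 = 158 ≡ 20 (mod 23). 16 ≠ 20.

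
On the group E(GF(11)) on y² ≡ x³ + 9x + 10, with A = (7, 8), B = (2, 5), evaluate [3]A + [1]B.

First 3A:
Repeated addition: build up to 3A.
2A: tangent at (7, 8): λ = (3·7² + 9)/(2·8) ≡ 2/5. 5⁻¹ ≡ 9 (mod 11) since 5·9 = 45 ≡ 1, so λ ≡ 2·9 ≡ 7.
  x = λ² - 7 - 7 = 49 - 14 ≡ 2; y = λ·(7 - 2) - 8 ≡ 5. → (2, 5)
3A: (2, 5) + (7, 8). λ = (8 - 5)/(7 - 2) ≡ 3/5 mod 11. 5⁻¹ ≡ 9 (mod 11), so λ ≡ 5.
  x = λ² - 2 - 7 = 25 - 9 ≡ 5; y = λ·(2 - 5) - 5 ≡ 2. → (5, 2)
3A = (5, 2).
Finally 3A + B:
(5, 2) + (2, 5). λ = (5 - 2)/(2 - 5) ≡ 3/8 mod 11. 8⁻¹ ≡ 7 (mod 11) since 8·7 = 56 ≡ 1, so λ ≡ 10.
  x = λ² - 5 - 2 = 100 - 7 ≡ 5; y = λ·(5 - 5) - 2 ≡ 9. → (5, 9)

(5, 9)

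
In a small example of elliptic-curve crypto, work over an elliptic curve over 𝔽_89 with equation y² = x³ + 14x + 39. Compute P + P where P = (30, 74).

(9, 2)

tangent at (30, 74): λ = (3·30² + 14)/(2·74) ≡ 44/59. 59⁻¹ ≡ 86 (mod 89) since 59·86 = 5074 ≡ 1, so λ ≡ 44·86 ≡ 46.
  x = λ² - 30 - 30 = 2116 - 60 ≡ 9; y = λ·(30 - 9) - 74 ≡ 2. → (9, 2)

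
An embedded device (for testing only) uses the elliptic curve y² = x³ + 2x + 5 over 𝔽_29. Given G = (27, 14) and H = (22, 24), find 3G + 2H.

(11, 13)

First 3G:
Repeated addition: build up to 3G.
2G: tangent at (27, 14): λ = (3·27² + 2)/(2·14) ≡ 14/28. 28⁻¹ ≡ 28 (mod 29), so λ ≡ 14·28 ≡ 15.
  x = λ² - 27 - 27 = 225 - 54 ≡ 26; y = λ·(27 - 26) - 14 ≡ 1. → (26, 1)
3G: (26, 1) + (27, 14). λ = (14 - 1)/(27 - 26) ≡ 13/1 mod 29. 1⁻¹ ≡ 1 (mod 29) since 1·1 = 1 ≡ 1, so λ ≡ 13.
  x = λ² - 26 - 27 = 169 - 53 ≡ 0; y = λ·(26 - 0) - 1 ≡ 18. → (0, 18)
3G = (0, 18).
Next 2H:
Repeated addition: build up to 2H.
2H: tangent at (22, 24): λ = (3·22² + 2)/(2·24) ≡ 4/19. 19⁻¹ ≡ 26 (mod 29) since 19·26 = 494 ≡ 1, so λ ≡ 4·26 ≡ 17.
  x = λ² - 22 - 22 = 289 - 44 ≡ 13; y = λ·(22 - 13) - 24 ≡ 13. → (13, 13)
2H = (13, 13).
Finally 3G + 2H:
(0, 18) + (13, 13). λ = (13 - 18)/(13 - 0) ≡ 24/13 mod 29. 13⁻¹ ≡ 9 (mod 29) since 13·9 = 117 ≡ 1, so λ ≡ 13.
  x = λ² - 0 - 13 = 169 - 13 ≡ 11; y = λ·(0 - 11) - 18 ≡ 13. → (11, 13)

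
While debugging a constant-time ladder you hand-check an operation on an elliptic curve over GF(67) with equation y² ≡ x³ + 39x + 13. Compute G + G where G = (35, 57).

tangent at (35, 57): λ = (3·35² + 39)/(2·57) ≡ 29/47. 47⁻¹ ≡ 10 (mod 67), so λ ≡ 29·10 ≡ 22.
  x = λ² - 35 - 35 = 484 - 70 ≡ 12; y = λ·(35 - 12) - 57 ≡ 47. → (12, 47)

(12, 47)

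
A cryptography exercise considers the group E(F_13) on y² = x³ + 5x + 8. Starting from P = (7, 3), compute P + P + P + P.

Repeated addition: build up to 4P.
2P: tangent at (7, 3): λ = (3·7² + 5)/(2·3) ≡ 9/6. 6⁻¹ ≡ 11 (mod 13), so λ ≡ 9·11 ≡ 8.
  x = λ² - 7 - 7 = 64 - 14 ≡ 11; y = λ·(7 - 11) - 3 ≡ 4. → (11, 4)
3P: (11, 4) + (7, 3). λ = (3 - 4)/(7 - 11) ≡ 12/9 mod 13. 9⁻¹ ≡ 3 (mod 13), so λ ≡ 10.
  x = λ² - 11 - 7 = 100 - 18 ≡ 4; y = λ·(11 - 4) - 4 ≡ 1. → (4, 1)
4P: (4, 1) + (7, 3). λ = (3 - 1)/(7 - 4) ≡ 2/3 mod 13. 3⁻¹ ≡ 9 (mod 13), so λ ≡ 5.
  x = λ² - 4 - 7 = 25 - 11 ≡ 1; y = λ·(4 - 1) - 1 ≡ 1. → (1, 1)

(1, 1)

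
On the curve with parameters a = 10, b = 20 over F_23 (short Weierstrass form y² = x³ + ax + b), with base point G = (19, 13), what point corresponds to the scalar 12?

(3, 10)

Repeated addition: build up to 12G.
2G: tangent at (19, 13): λ = (3·19² + 10)/(2·13) ≡ 12/3. 3⁻¹ ≡ 8 (mod 23), so λ ≡ 12·8 ≡ 4.
  x = λ² - 19 - 19 = 16 - 38 ≡ 1; y = λ·(19 - 1) - 13 ≡ 13. → (1, 13)
3G: (1, 13) + (19, 13). λ = (13 - 13)/(19 - 1) ≡ 0/18 mod 23. 18⁻¹ ≡ 9 (mod 23), so λ ≡ 0.
  x = λ² - 1 - 19 = 0 - 20 ≡ 3; y = λ·(1 - 3) - 13 ≡ 10. → (3, 10)
4G: (3, 10) + (19, 13). λ = (13 - 10)/(19 - 3) ≡ 3/16 mod 23. 16⁻¹ ≡ 13 (mod 23) since 16·13 = 208 ≡ 1, so λ ≡ 16.
  x = λ² - 3 - 19 = 256 - 22 ≡ 4; y = λ·(3 - 4) - 10 ≡ 20. → (4, 20)
5G: (4, 20) + (19, 13). λ = (13 - 20)/(19 - 4) ≡ 16/15 mod 23. 15⁻¹ ≡ 20 (mod 23), so λ ≡ 21.
  x = λ² - 4 - 19 = 441 - 23 ≡ 4; y = λ·(4 - 4) - 20 ≡ 3. → (4, 3)
6G: (4, 3) + (19, 13). λ = (13 - 3)/(19 - 4) ≡ 10/15 mod 23. 15⁻¹ ≡ 20 (mod 23) since 15·20 = 300 ≡ 1, so λ ≡ 16.
  x = λ² - 4 - 19 = 256 - 23 ≡ 3; y = λ·(4 - 3) - 3 ≡ 13. → (3, 13)
7G: (3, 13) + (19, 13). λ = (13 - 13)/(19 - 3) ≡ 0/16 mod 23. 16⁻¹ ≡ 13 (mod 23) since 16·13 = 208 ≡ 1, so λ ≡ 0.
  x = λ² - 3 - 19 = 0 - 22 ≡ 1; y = λ·(3 - 1) - 13 ≡ 10. → (1, 10)
8G: (1, 10) + (19, 13). λ = (13 - 10)/(19 - 1) ≡ 3/18 mod 23. 18⁻¹ ≡ 9 (mod 23), so λ ≡ 4.
  x = λ² - 1 - 19 = 16 - 20 ≡ 19; y = λ·(1 - 19) - 10 ≡ 10. → (19, 10)
9G: (19, 10) + (19, 13): same x and y₁ ≡ -y₂, so the sum is ∞.
10G: ∞ + (19, 13) = (19, 13) (identity).
11G: tangent at (19, 13): λ = (3·19² + 10)/(2·13) ≡ 12/3. 3⁻¹ ≡ 8 (mod 23), so λ ≡ 12·8 ≡ 4.
  x = λ² - 19 - 19 = 16 - 38 ≡ 1; y = λ·(19 - 1) - 13 ≡ 13. → (1, 13)
12G: (1, 13) + (19, 13). λ = (13 - 13)/(19 - 1) ≡ 0/18 mod 23. 18⁻¹ ≡ 9 (mod 23) since 18·9 = 162 ≡ 1, so λ ≡ 0.
  x = λ² - 1 - 19 = 0 - 20 ≡ 3; y = λ·(1 - 3) - 13 ≡ 10. → (3, 10)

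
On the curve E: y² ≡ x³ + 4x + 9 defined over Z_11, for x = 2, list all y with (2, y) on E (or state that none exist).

x³ + 4x + 9 = 25 ≡ 3 (mod 11).
Square roots of 3 mod 11: 5 and 6 (since 5² = 25 ≡ 3).

5, 6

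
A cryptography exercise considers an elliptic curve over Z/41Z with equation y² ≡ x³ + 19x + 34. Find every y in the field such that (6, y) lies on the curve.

x³ + 19x + 34 = 364 ≡ 36 (mod 41).
Square roots of 36 mod 41: 6 and 35 (since 6² = 36 ≡ 36).

6, 35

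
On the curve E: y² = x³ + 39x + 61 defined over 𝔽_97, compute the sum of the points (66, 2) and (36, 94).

(57, 48)

(66, 2) + (36, 94). λ = (94 - 2)/(36 - 66) ≡ 92/67 mod 97. 67⁻¹ ≡ 42 (mod 97), so λ ≡ 81.
  x = λ² - 66 - 36 = 6561 - 102 ≡ 57; y = λ·(66 - 57) - 2 ≡ 48. → (57, 48)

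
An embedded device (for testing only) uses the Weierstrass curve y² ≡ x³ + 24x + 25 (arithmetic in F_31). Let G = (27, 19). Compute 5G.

Repeated addition: build up to 5G.
2G: tangent at (27, 19): λ = (3·27² + 24)/(2·19) ≡ 10/7. 7⁻¹ ≡ 9 (mod 31) since 7·9 = 63 ≡ 1, so λ ≡ 10·9 ≡ 28.
  x = λ² - 27 - 27 = 784 - 54 ≡ 17; y = λ·(27 - 17) - 19 ≡ 13. → (17, 13)
3G: (17, 13) + (27, 19). λ = (19 - 13)/(27 - 17) ≡ 6/10 mod 31. 10⁻¹ ≡ 28 (mod 31) since 10·28 = 280 ≡ 1, so λ ≡ 13.
  x = λ² - 17 - 27 = 169 - 44 ≡ 1; y = λ·(17 - 1) - 13 ≡ 9. → (1, 9)
4G: (1, 9) + (27, 19). λ = (19 - 9)/(27 - 1) ≡ 10/26 mod 31. 26⁻¹ ≡ 6 (mod 31) since 26·6 = 156 ≡ 1, so λ ≡ 29.
  x = λ² - 1 - 27 = 841 - 28 ≡ 7; y = λ·(1 - 7) - 9 ≡ 3. → (7, 3)
5G: (7, 3) + (27, 19). λ = (19 - 3)/(27 - 7) ≡ 16/20 mod 31. 20⁻¹ ≡ 14 (mod 31) since 20·14 = 280 ≡ 1, so λ ≡ 7.
  x = λ² - 7 - 27 = 49 - 34 ≡ 15; y = λ·(7 - 15) - 3 ≡ 3. → (15, 3)

(15, 3)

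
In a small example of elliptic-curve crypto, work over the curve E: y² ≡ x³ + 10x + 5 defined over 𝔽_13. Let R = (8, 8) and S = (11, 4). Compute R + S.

(8, 8) + (11, 4). λ = (4 - 8)/(11 - 8) ≡ 9/3 mod 13. 3⁻¹ ≡ 9 (mod 13) since 3·9 = 27 ≡ 1, so λ ≡ 3.
  x = λ² - 8 - 11 = 9 - 19 ≡ 3; y = λ·(8 - 3) - 8 ≡ 7. → (3, 7)

(3, 7)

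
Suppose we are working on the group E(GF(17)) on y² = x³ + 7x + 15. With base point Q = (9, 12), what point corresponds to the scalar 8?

Double-and-add on 8 = (1000)₂. Start with Q = (9, 12) for the leading 1-bit.
double: tangent at (9, 12): λ = (3·9² + 7)/(2·12) ≡ 12/7. 7⁻¹ ≡ 5 (mod 17), so λ ≡ 12·5 ≡ 9.
  x = λ² - 9 - 9 = 81 - 18 ≡ 12; y = λ·(9 - 12) - 12 ≡ 12. → (12, 12)
double: tangent at (12, 12): λ = (3·12² + 7)/(2·12) ≡ 14/7. 7⁻¹ ≡ 5 (mod 17) since 7·5 = 35 ≡ 1, so λ ≡ 14·5 ≡ 2.
  x = λ² - 12 - 12 = 4 - 24 ≡ 14; y = λ·(12 - 14) - 12 ≡ 1. → (14, 1)
double: tangent at (14, 1): λ = (3·14² + 7)/(2·1) ≡ 0/2. 2⁻¹ ≡ 9 (mod 17) since 2·9 = 18 ≡ 1, so λ ≡ 0·9 ≡ 0.
  x = λ² - 14 - 14 = 0 - 28 ≡ 6; y = λ·(14 - 6) - 1 ≡ 16. → (6, 16)

(6, 16)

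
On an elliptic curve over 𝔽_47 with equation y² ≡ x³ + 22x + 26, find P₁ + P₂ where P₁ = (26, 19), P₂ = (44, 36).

(32, 38)

(26, 19) + (44, 36). λ = (36 - 19)/(44 - 26) ≡ 17/18 mod 47. 18⁻¹ ≡ 34 (mod 47), so λ ≡ 14.
  x = λ² - 26 - 44 = 196 - 70 ≡ 32; y = λ·(26 - 32) - 19 ≡ 38. → (32, 38)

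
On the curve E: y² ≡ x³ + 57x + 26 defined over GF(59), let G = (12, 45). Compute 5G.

(26, 26)

Double-and-add on 5 = (101)₂. Start with G = (12, 45) for the leading 1-bit.
double: tangent at (12, 45): λ = (3·12² + 57)/(2·45) ≡ 17/31. 31⁻¹ ≡ 40 (mod 59), so λ ≡ 17·40 ≡ 31.
  x = λ² - 12 - 12 = 961 - 24 ≡ 52; y = λ·(12 - 52) - 45 ≡ 13. → (52, 13)
double: tangent at (52, 13): λ = (3·52² + 57)/(2·13) ≡ 27/26. 26⁻¹ ≡ 25 (mod 59), so λ ≡ 27·25 ≡ 26.
  x = λ² - 52 - 52 = 676 - 104 ≡ 41; y = λ·(52 - 41) - 13 ≡ 37. → (41, 37)
add G: (41, 37) + (12, 45). λ = (45 - 37)/(12 - 41) ≡ 8/30 mod 59. 30⁻¹ ≡ 2 (mod 59), so λ ≡ 16.
  x = λ² - 41 - 12 = 256 - 53 ≡ 26; y = λ·(41 - 26) - 37 ≡ 26. → (26, 26)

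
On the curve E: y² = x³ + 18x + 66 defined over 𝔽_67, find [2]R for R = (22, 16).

tangent at (22, 16): λ = (3·22² + 18)/(2·16) ≡ 63/32. 32⁻¹ ≡ 44 (mod 67), so λ ≡ 63·44 ≡ 25.
  x = λ² - 22 - 22 = 625 - 44 ≡ 45; y = λ·(22 - 45) - 16 ≡ 12. → (45, 12)

(45, 12)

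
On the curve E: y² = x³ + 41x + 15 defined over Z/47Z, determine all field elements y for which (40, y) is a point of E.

none

x³ + 41x + 15 = 65655 ≡ 43 (mod 47).
43 is a non-residue mod 47; no y exists.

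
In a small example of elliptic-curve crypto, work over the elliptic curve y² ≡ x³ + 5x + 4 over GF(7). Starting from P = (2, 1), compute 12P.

(0, 2)

Double-and-add on 12 = (1100)₂. Start with P = (2, 1) for the leading 1-bit.
double: tangent at (2, 1): λ = (3·2² + 5)/(2·1) ≡ 3/2. 2⁻¹ ≡ 4 (mod 7), so λ ≡ 3·4 ≡ 5.
  x = λ² - 2 - 2 = 25 - 4 ≡ 0; y = λ·(2 - 0) - 1 ≡ 2. → (0, 2)
add P: (0, 2) + (2, 1). λ = (1 - 2)/(2 - 0) ≡ 6/2 mod 7. 2⁻¹ ≡ 4 (mod 7), so λ ≡ 3.
  x = λ² - 0 - 2 = 9 - 2 ≡ 0; y = λ·(0 - 0) - 2 ≡ 5. → (0, 5)
double: tangent at (0, 5): λ = (3·0² + 5)/(2·5) ≡ 5/3. 3⁻¹ ≡ 5 (mod 7) since 3·5 = 15 ≡ 1, so λ ≡ 5·5 ≡ 4.
  x = λ² - 0 - 0 = 16 - 0 ≡ 2; y = λ·(0 - 2) - 5 ≡ 1. → (2, 1)
double: tangent at (2, 1): λ = (3·2² + 5)/(2·1) ≡ 3/2. 2⁻¹ ≡ 4 (mod 7), so λ ≡ 3·4 ≡ 5.
  x = λ² - 2 - 2 = 25 - 4 ≡ 0; y = λ·(2 - 0) - 1 ≡ 2. → (0, 2)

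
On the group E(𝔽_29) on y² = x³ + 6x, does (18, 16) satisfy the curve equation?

y² = 16² ≡ 24; x³ + 6x + 0 = 5940 ≡ 24 (mod 29). 24 = 24.

yes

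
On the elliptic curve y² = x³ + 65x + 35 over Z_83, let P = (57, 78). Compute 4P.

(5, 53)

Double-and-add on 4 = (100)₂. Start with P = (57, 78) for the leading 1-bit.
double: tangent at (57, 78): λ = (3·57² + 65)/(2·78) ≡ 18/73. 73⁻¹ ≡ 58 (mod 83) since 73·58 = 4234 ≡ 1, so λ ≡ 18·58 ≡ 48.
  x = λ² - 57 - 57 = 2304 - 114 ≡ 32; y = λ·(57 - 32) - 78 ≡ 43. → (32, 43)
double: tangent at (32, 43): λ = (3·32² + 65)/(2·43) ≡ 66/3. 3⁻¹ ≡ 28 (mod 83) since 3·28 = 84 ≡ 1, so λ ≡ 66·28 ≡ 22.
  x = λ² - 32 - 32 = 484 - 64 ≡ 5; y = λ·(32 - 5) - 43 ≡ 53. → (5, 53)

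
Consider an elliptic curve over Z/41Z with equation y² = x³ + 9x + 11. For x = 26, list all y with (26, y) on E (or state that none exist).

x³ + 9x + 11 = 17821 ≡ 27 (mod 41).
27 is a non-residue mod 41; no y exists.

none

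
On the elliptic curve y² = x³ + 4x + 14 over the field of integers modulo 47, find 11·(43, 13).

(35, 20)

Write P = (43, 13).
Repeated addition: build up to 11P.
2P: tangent at (43, 13): λ = (3·43² + 4)/(2·13) ≡ 5/26. 26⁻¹ ≡ 38 (mod 47), so λ ≡ 5·38 ≡ 2.
  x = λ² - 43 - 43 = 4 - 86 ≡ 12; y = λ·(43 - 12) - 13 ≡ 2. → (12, 2)
3P: (12, 2) + (43, 13). λ = (13 - 2)/(43 - 12) ≡ 11/31 mod 47. 31⁻¹ ≡ 44 (mod 47) since 31·44 = 1364 ≡ 1, so λ ≡ 14.
  x = λ² - 12 - 43 = 196 - 55 ≡ 0; y = λ·(12 - 0) - 2 ≡ 25. → (0, 25)
4P: (0, 25) + (43, 13). λ = (13 - 25)/(43 - 0) ≡ 35/43 mod 47. 43⁻¹ ≡ 35 (mod 47), so λ ≡ 3.
  x = λ² - 0 - 43 = 9 - 43 ≡ 13; y = λ·(0 - 13) - 25 ≡ 30. → (13, 30)
5P: (13, 30) + (43, 13). λ = (13 - 30)/(43 - 13) ≡ 30/30 mod 47. 30⁻¹ ≡ 11 (mod 47) since 30·11 = 330 ≡ 1, so λ ≡ 1.
  x = λ² - 13 - 43 = 1 - 56 ≡ 39; y = λ·(13 - 39) - 30 ≡ 38. → (39, 38)
6P: (39, 38) + (43, 13). λ = (13 - 38)/(43 - 39) ≡ 22/4 mod 47. 4⁻¹ ≡ 12 (mod 47), so λ ≡ 29.
  x = λ² - 39 - 43 = 841 - 82 ≡ 7; y = λ·(39 - 7) - 38 ≡ 44. → (7, 44)
7P: (7, 44) + (43, 13). λ = (13 - 44)/(43 - 7) ≡ 16/36 mod 47. 36⁻¹ ≡ 17 (mod 47) since 36·17 = 612 ≡ 1, so λ ≡ 37.
  x = λ² - 7 - 43 = 1369 - 50 ≡ 3; y = λ·(7 - 3) - 44 ≡ 10. → (3, 10)
8P: (3, 10) + (43, 13). λ = (13 - 10)/(43 - 3) ≡ 3/40 mod 47. 40⁻¹ ≡ 20 (mod 47) since 40·20 = 800 ≡ 1, so λ ≡ 13.
  x = λ² - 3 - 43 = 169 - 46 ≡ 29; y = λ·(3 - 29) - 10 ≡ 28. → (29, 28)
9P: (29, 28) + (43, 13). λ = (13 - 28)/(43 - 29) ≡ 32/14 mod 47. 14⁻¹ ≡ 37 (mod 47), so λ ≡ 9.
  x = λ² - 29 - 43 = 81 - 72 ≡ 9; y = λ·(29 - 9) - 28 ≡ 11. → (9, 11)
10P: (9, 11) + (43, 13). λ = (13 - 11)/(43 - 9) ≡ 2/34 mod 47. 34⁻¹ ≡ 18 (mod 47), so λ ≡ 36.
  x = λ² - 9 - 43 = 1296 - 52 ≡ 22; y = λ·(9 - 22) - 11 ≡ 38. → (22, 38)
11P: (22, 38) + (43, 13). λ = (13 - 38)/(43 - 22) ≡ 22/21 mod 47. 21⁻¹ ≡ 9 (mod 47), so λ ≡ 10.
  x = λ² - 22 - 43 = 100 - 65 ≡ 35; y = λ·(22 - 35) - 38 ≡ 20. → (35, 20)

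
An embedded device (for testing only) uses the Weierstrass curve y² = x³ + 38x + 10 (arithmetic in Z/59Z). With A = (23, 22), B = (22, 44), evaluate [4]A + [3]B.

First 4A:
Repeated addition: build up to 4A.
2A: tangent at (23, 22): λ = (3·23² + 38)/(2·22) ≡ 32/44. 44⁻¹ ≡ 55 (mod 59), so λ ≡ 32·55 ≡ 49.
  x = λ² - 23 - 23 = 2401 - 46 ≡ 54; y = λ·(23 - 54) - 22 ≡ 52. → (54, 52)
3A: (54, 52) + (23, 22). λ = (22 - 52)/(23 - 54) ≡ 29/28 mod 59. 28⁻¹ ≡ 19 (mod 59), so λ ≡ 20.
  x = λ² - 54 - 23 = 400 - 77 ≡ 28; y = λ·(54 - 28) - 52 ≡ 55. → (28, 55)
4A: (28, 55) + (23, 22). λ = (22 - 55)/(23 - 28) ≡ 26/54 mod 59. 54⁻¹ ≡ 47 (mod 59), so λ ≡ 42.
  x = λ² - 28 - 23 = 1764 - 51 ≡ 2; y = λ·(28 - 2) - 55 ≡ 34. → (2, 34)
4A = (2, 34).
Next 3B:
Repeated addition: build up to 3B.
2B: tangent at (22, 44): λ = (3·22² + 38)/(2·44) ≡ 15/29. 29⁻¹ ≡ 57 (mod 59) since 29·57 = 1653 ≡ 1, so λ ≡ 15·57 ≡ 29.
  x = λ² - 22 - 22 = 841 - 44 ≡ 30; y = λ·(22 - 30) - 44 ≡ 19. → (30, 19)
3B: (30, 19) + (22, 44). λ = (44 - 19)/(22 - 30) ≡ 25/51 mod 59. 51⁻¹ ≡ 22 (mod 59), so λ ≡ 19.
  x = λ² - 30 - 22 = 361 - 52 ≡ 14; y = λ·(30 - 14) - 19 ≡ 49. → (14, 49)
3B = (14, 49).
Finally 4A + 3B:
(2, 34) + (14, 49). λ = (49 - 34)/(14 - 2) ≡ 15/12 mod 59. 12⁻¹ ≡ 5 (mod 59) since 12·5 = 60 ≡ 1, so λ ≡ 16.
  x = λ² - 2 - 14 = 256 - 16 ≡ 4; y = λ·(2 - 4) - 34 ≡ 52. → (4, 52)

(4, 52)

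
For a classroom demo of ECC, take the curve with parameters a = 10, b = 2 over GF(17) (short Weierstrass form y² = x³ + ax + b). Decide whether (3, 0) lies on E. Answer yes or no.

no

y² = 0² ≡ 0; x³ + 10x + 2 = 59 ≡ 8 (mod 17). 0 ≠ 8.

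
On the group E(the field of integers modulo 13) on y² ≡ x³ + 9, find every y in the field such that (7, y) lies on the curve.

1, 12

x³ + 0x + 9 = 352 ≡ 1 (mod 13).
Square roots of 1 mod 13: 1 and 12 (since 1² = 1 ≡ 1).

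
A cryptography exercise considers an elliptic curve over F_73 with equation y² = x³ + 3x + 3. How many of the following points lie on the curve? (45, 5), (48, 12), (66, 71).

2

(45, 5): 5² ≡ 25, rhs ≡ 13 → off.
(48, 12): 12² ≡ 71, rhs ≡ 71 → on.
(66, 71): 71² ≡ 4, rhs ≡ 4 → on.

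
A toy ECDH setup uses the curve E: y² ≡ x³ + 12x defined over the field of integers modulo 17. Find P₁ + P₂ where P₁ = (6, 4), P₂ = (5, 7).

(15, 6)

(6, 4) + (5, 7). λ = (7 - 4)/(5 - 6) ≡ 3/16 mod 17. 16⁻¹ ≡ 16 (mod 17) since 16·16 = 256 ≡ 1, so λ ≡ 14.
  x = λ² - 6 - 5 = 196 - 11 ≡ 15; y = λ·(6 - 15) - 4 ≡ 6. → (15, 6)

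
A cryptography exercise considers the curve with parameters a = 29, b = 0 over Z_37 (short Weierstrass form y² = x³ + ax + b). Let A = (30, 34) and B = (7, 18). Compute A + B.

(30, 3)

(30, 34) + (7, 18). λ = (18 - 34)/(7 - 30) ≡ 21/14 mod 37. 14⁻¹ ≡ 8 (mod 37), so λ ≡ 20.
  x = λ² - 30 - 7 = 400 - 37 ≡ 30; y = λ·(30 - 30) - 34 ≡ 3. → (30, 3)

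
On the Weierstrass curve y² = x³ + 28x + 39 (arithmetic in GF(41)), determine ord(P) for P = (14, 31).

2P: tangent at (14, 31): λ = (3·14² + 28)/(2·31) ≡ 1/21. 21⁻¹ ≡ 2 (mod 41) since 21·2 = 42 ≡ 1, so λ ≡ 1·2 ≡ 2.
  x = λ² - 14 - 14 = 4 - 28 ≡ 17; y = λ·(14 - 17) - 31 ≡ 4. → (17, 4)
3P: (17, 4) + (14, 31). λ = (31 - 4)/(14 - 17) ≡ 27/38 mod 41. 38⁻¹ ≡ 27 (mod 41) since 38·27 = 1026 ≡ 1, so λ ≡ 32.
  x = λ² - 17 - 14 = 1024 - 31 ≡ 9; y = λ·(17 - 9) - 4 ≡ 6. → (9, 6)
4P: (9, 6) + (14, 31). λ = (31 - 6)/(14 - 9) ≡ 25/5 mod 41. 5⁻¹ ≡ 33 (mod 41), so λ ≡ 5.
  x = λ² - 9 - 14 = 25 - 23 ≡ 2; y = λ·(9 - 2) - 6 ≡ 29. → (2, 29)
5P: (2, 29) + (14, 31). λ = (31 - 29)/(14 - 2) ≡ 2/12 mod 41. 12⁻¹ ≡ 24 (mod 41) since 12·24 = 288 ≡ 1, so λ ≡ 7.
  x = λ² - 2 - 14 = 49 - 16 ≡ 33; y = λ·(2 - 33) - 29 ≡ 0. → (33, 0)
6P: (33, 0) + (14, 31). λ = (31 - 0)/(14 - 33) ≡ 31/22 mod 41. 22⁻¹ ≡ 28 (mod 41), so λ ≡ 7.
  x = λ² - 33 - 14 = 49 - 47 ≡ 2; y = λ·(33 - 2) - 0 ≡ 12. → (2, 12)
7P: (2, 12) + (14, 31). λ = (31 - 12)/(14 - 2) ≡ 19/12 mod 41. 12⁻¹ ≡ 24 (mod 41), so λ ≡ 5.
  x = λ² - 2 - 14 = 25 - 16 ≡ 9; y = λ·(2 - 9) - 12 ≡ 35. → (9, 35)
8P: (9, 35) + (14, 31). λ = (31 - 35)/(14 - 9) ≡ 37/5 mod 41. 5⁻¹ ≡ 33 (mod 41), so λ ≡ 32.
  x = λ² - 9 - 14 = 1024 - 23 ≡ 17; y = λ·(9 - 17) - 35 ≡ 37. → (17, 37)
9P: (17, 37) + (14, 31). λ = (31 - 37)/(14 - 17) ≡ 35/38 mod 41. 38⁻¹ ≡ 27 (mod 41), so λ ≡ 2.
  x = λ² - 17 - 14 = 4 - 31 ≡ 14; y = λ·(17 - 14) - 37 ≡ 10. → (14, 10)
10P: (14, 10) + (14, 31): same x and y₁ ≡ -y₂, so the sum is O.
10P = O, so the order is 10.

10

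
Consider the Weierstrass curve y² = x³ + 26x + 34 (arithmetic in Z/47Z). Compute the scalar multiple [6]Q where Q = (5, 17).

(5, 30)

Repeated addition: build up to 6Q.
2Q: tangent at (5, 17): λ = (3·5² + 26)/(2·17) ≡ 7/34. 34⁻¹ ≡ 18 (mod 47), so λ ≡ 7·18 ≡ 32.
  x = λ² - 5 - 5 = 1024 - 10 ≡ 27; y = λ·(5 - 27) - 17 ≡ 31. → (27, 31)
3Q: (27, 31) + (5, 17). λ = (17 - 31)/(5 - 27) ≡ 33/25 mod 47. 25⁻¹ ≡ 32 (mod 47) since 25·32 = 800 ≡ 1, so λ ≡ 22.
  x = λ² - 27 - 5 = 484 - 32 ≡ 29; y = λ·(27 - 29) - 31 ≡ 19. → (29, 19)
4Q: (29, 19) + (5, 17). λ = (17 - 19)/(5 - 29) ≡ 45/23 mod 47. 23⁻¹ ≡ 45 (mod 47) since 23·45 = 1035 ≡ 1, so λ ≡ 4.
  x = λ² - 29 - 5 = 16 - 34 ≡ 29; y = λ·(29 - 29) - 19 ≡ 28. → (29, 28)
5Q: (29, 28) + (5, 17). λ = (17 - 28)/(5 - 29) ≡ 36/23 mod 47. 23⁻¹ ≡ 45 (mod 47), so λ ≡ 22.
  x = λ² - 29 - 5 = 484 - 34 ≡ 27; y = λ·(29 - 27) - 28 ≡ 16. → (27, 16)
6Q: (27, 16) + (5, 17). λ = (17 - 16)/(5 - 27) ≡ 1/25 mod 47. 25⁻¹ ≡ 32 (mod 47), so λ ≡ 32.
  x = λ² - 27 - 5 = 1024 - 32 ≡ 5; y = λ·(27 - 5) - 16 ≡ 30. → (5, 30)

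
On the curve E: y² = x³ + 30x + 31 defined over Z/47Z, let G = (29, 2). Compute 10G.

(11, 0)

Repeated addition: build up to 10G.
2G: tangent at (29, 2): λ = (3·29² + 30)/(2·2) ≡ 15/4. 4⁻¹ ≡ 12 (mod 47) since 4·12 = 48 ≡ 1, so λ ≡ 15·12 ≡ 39.
  x = λ² - 29 - 29 = 1521 - 58 ≡ 6; y = λ·(29 - 6) - 2 ≡ 2. → (6, 2)
3G: (6, 2) + (29, 2). λ = (2 - 2)/(29 - 6) ≡ 0/23 mod 47. 23⁻¹ ≡ 45 (mod 47) since 23·45 = 1035 ≡ 1, so λ ≡ 0.
  x = λ² - 6 - 29 = 0 - 35 ≡ 12; y = λ·(6 - 12) - 2 ≡ 45. → (12, 45)
4G: (12, 45) + (29, 2). λ = (2 - 45)/(29 - 12) ≡ 4/17 mod 47. 17⁻¹ ≡ 36 (mod 47) since 17·36 = 612 ≡ 1, so λ ≡ 3.
  x = λ² - 12 - 29 = 9 - 41 ≡ 15; y = λ·(12 - 15) - 45 ≡ 40. → (15, 40)
5G: (15, 40) + (29, 2). λ = (2 - 40)/(29 - 15) ≡ 9/14 mod 47. 14⁻¹ ≡ 37 (mod 47), so λ ≡ 4.
  x = λ² - 15 - 29 = 16 - 44 ≡ 19; y = λ·(15 - 19) - 40 ≡ 38. → (19, 38)
6G: (19, 38) + (29, 2). λ = (2 - 38)/(29 - 19) ≡ 11/10 mod 47. 10⁻¹ ≡ 33 (mod 47) since 10·33 = 330 ≡ 1, so λ ≡ 34.
  x = λ² - 19 - 29 = 1156 - 48 ≡ 27; y = λ·(19 - 27) - 38 ≡ 19. → (27, 19)
7G: (27, 19) + (29, 2). λ = (2 - 19)/(29 - 27) ≡ 30/2 mod 47. 2⁻¹ ≡ 24 (mod 47) since 2·24 = 48 ≡ 1, so λ ≡ 15.
  x = λ² - 27 - 29 = 225 - 56 ≡ 28; y = λ·(27 - 28) - 19 ≡ 13. → (28, 13)
8G: (28, 13) + (29, 2). λ = (2 - 13)/(29 - 28) ≡ 36/1 mod 47. 1⁻¹ ≡ 1 (mod 47), so λ ≡ 36.
  x = λ² - 28 - 29 = 1296 - 57 ≡ 17; y = λ·(28 - 17) - 13 ≡ 7. → (17, 7)
9G: (17, 7) + (29, 2). λ = (2 - 7)/(29 - 17) ≡ 42/12 mod 47. 12⁻¹ ≡ 4 (mod 47), so λ ≡ 27.
  x = λ² - 17 - 29 = 729 - 46 ≡ 25; y = λ·(17 - 25) - 7 ≡ 12. → (25, 12)
10G: (25, 12) + (29, 2). λ = (2 - 12)/(29 - 25) ≡ 37/4 mod 47. 4⁻¹ ≡ 12 (mod 47), so λ ≡ 21.
  x = λ² - 25 - 29 = 441 - 54 ≡ 11; y = λ·(25 - 11) - 12 ≡ 0. → (11, 0)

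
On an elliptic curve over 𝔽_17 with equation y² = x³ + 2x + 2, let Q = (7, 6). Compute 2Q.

(5, 16)

tangent at (7, 6): λ = (3·7² + 2)/(2·6) ≡ 13/12. 12⁻¹ ≡ 10 (mod 17), so λ ≡ 13·10 ≡ 11.
  x = λ² - 7 - 7 = 121 - 14 ≡ 5; y = λ·(7 - 5) - 6 ≡ 16. → (5, 16)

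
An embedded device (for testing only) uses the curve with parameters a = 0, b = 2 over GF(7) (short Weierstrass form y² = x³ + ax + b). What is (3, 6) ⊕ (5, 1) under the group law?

(3, 6) + (5, 1). λ = (1 - 6)/(5 - 3) ≡ 2/2 mod 7. 2⁻¹ ≡ 4 (mod 7), so λ ≡ 1.
  x = λ² - 3 - 5 = 1 - 8 ≡ 0; y = λ·(3 - 0) - 6 ≡ 4. → (0, 4)

(0, 4)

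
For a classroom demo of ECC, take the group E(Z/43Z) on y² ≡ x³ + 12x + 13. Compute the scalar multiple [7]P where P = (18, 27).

Double-and-add on 7 = (111)₂. Start with P = (18, 27) for the leading 1-bit.
double: tangent at (18, 27): λ = (3·18² + 12)/(2·27) ≡ 38/11. 11⁻¹ ≡ 4 (mod 43), so λ ≡ 38·4 ≡ 23.
  x = λ² - 18 - 18 = 529 - 36 ≡ 20; y = λ·(18 - 20) - 27 ≡ 13. → (20, 13)
add P: (20, 13) + (18, 27). λ = (27 - 13)/(18 - 20) ≡ 14/41 mod 43. 41⁻¹ ≡ 21 (mod 43) since 41·21 = 861 ≡ 1, so λ ≡ 36.
  x = λ² - 20 - 18 = 1296 - 38 ≡ 11; y = λ·(20 - 11) - 13 ≡ 10. → (11, 10)
double: tangent at (11, 10): λ = (3·11² + 12)/(2·10) ≡ 31/20. 20⁻¹ ≡ 28 (mod 43) since 20·28 = 560 ≡ 1, so λ ≡ 31·28 ≡ 8.
  x = λ² - 11 - 11 = 64 - 22 ≡ 42; y = λ·(11 - 42) - 10 ≡ 0. → (42, 0)
add P: (42, 0) + (18, 27). λ = (27 - 0)/(18 - 42) ≡ 27/19 mod 43. 19⁻¹ ≡ 34 (mod 43) since 19·34 = 646 ≡ 1, so λ ≡ 15.
  x = λ² - 42 - 18 = 225 - 60 ≡ 36; y = λ·(42 - 36) - 0 ≡ 4. → (36, 4)

(36, 4)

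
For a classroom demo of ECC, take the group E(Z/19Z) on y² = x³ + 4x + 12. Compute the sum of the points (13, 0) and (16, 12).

(6, 9)

(13, 0) + (16, 12). λ = (12 - 0)/(16 - 13) ≡ 12/3 mod 19. 3⁻¹ ≡ 13 (mod 19), so λ ≡ 4.
  x = λ² - 13 - 16 = 16 - 29 ≡ 6; y = λ·(13 - 6) - 0 ≡ 9. → (6, 9)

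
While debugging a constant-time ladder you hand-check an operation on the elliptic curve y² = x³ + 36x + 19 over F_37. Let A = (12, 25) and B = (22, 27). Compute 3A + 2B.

First 3A:
Repeated addition: build up to 3A.
2A: tangent at (12, 25): λ = (3·12² + 36)/(2·25) ≡ 24/13. 13⁻¹ ≡ 20 (mod 37), so λ ≡ 24·20 ≡ 36.
  x = λ² - 12 - 12 = 1296 - 24 ≡ 14; y = λ·(12 - 14) - 25 ≡ 14. → (14, 14)
3A: (14, 14) + (12, 25). λ = (25 - 14)/(12 - 14) ≡ 11/35 mod 37. 35⁻¹ ≡ 18 (mod 37), so λ ≡ 13.
  x = λ² - 14 - 12 = 169 - 26 ≡ 32; y = λ·(14 - 32) - 14 ≡ 11. → (32, 11)
3A = (32, 11).
Next 2B:
Repeated addition: build up to 2B.
2B: tangent at (22, 27): λ = (3·22² + 36)/(2·27) ≡ 8/17. 17⁻¹ ≡ 24 (mod 37) since 17·24 = 408 ≡ 1, so λ ≡ 8·24 ≡ 7.
  x = λ² - 22 - 22 = 49 - 44 ≡ 5; y = λ·(22 - 5) - 27 ≡ 18. → (5, 18)
2B = (5, 18).
Finally 3A + 2B:
(32, 11) + (5, 18). λ = (18 - 11)/(5 - 32) ≡ 7/10 mod 37. 10⁻¹ ≡ 26 (mod 37) since 10·26 = 260 ≡ 1, so λ ≡ 34.
  x = λ² - 32 - 5 = 1156 - 37 ≡ 9; y = λ·(32 - 9) - 11 ≡ 31. → (9, 31)

(9, 31)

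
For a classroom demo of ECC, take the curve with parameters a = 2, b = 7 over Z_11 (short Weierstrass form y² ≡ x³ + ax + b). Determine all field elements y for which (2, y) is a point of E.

none

x³ + 2x + 7 = 19 ≡ 8 (mod 11).
8 is a non-residue mod 11; no y exists.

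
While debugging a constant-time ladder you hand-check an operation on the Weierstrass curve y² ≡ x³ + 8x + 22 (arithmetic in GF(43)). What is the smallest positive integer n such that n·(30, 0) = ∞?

2P: (30, 0) + (30, 0): same x and y₁ ≡ -y₂, so the sum is ∞.
2P = ∞, so the order is 2.

2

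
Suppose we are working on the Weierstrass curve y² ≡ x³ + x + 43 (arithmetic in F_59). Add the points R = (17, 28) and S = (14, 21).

(40, 56)

(17, 28) + (14, 21). λ = (21 - 28)/(14 - 17) ≡ 52/56 mod 59. 56⁻¹ ≡ 39 (mod 59), so λ ≡ 22.
  x = λ² - 17 - 14 = 484 - 31 ≡ 40; y = λ·(17 - 40) - 28 ≡ 56. → (40, 56)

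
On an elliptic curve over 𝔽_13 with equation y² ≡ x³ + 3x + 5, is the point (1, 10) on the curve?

yes

y² = 10² ≡ 9; x³ + 3x + 5 = 9 ≡ 9 (mod 13). 9 = 9.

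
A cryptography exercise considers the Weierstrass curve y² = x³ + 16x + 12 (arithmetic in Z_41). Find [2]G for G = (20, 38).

tangent at (20, 38): λ = (3·20² + 16)/(2·38) ≡ 27/35. 35⁻¹ ≡ 34 (mod 41), so λ ≡ 27·34 ≡ 16.
  x = λ² - 20 - 20 = 256 - 40 ≡ 11; y = λ·(20 - 11) - 38 ≡ 24. → (11, 24)

(11, 24)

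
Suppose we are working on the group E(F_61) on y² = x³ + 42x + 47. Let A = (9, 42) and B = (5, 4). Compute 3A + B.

First 3A:
Repeated addition: build up to 3A.
2A: tangent at (9, 42): λ = (3·9² + 42)/(2·42) ≡ 41/23. 23⁻¹ ≡ 8 (mod 61), so λ ≡ 41·8 ≡ 23.
  x = λ² - 9 - 9 = 529 - 18 ≡ 23; y = λ·(9 - 23) - 42 ≡ 2. → (23, 2)
3A: (23, 2) + (9, 42). λ = (42 - 2)/(9 - 23) ≡ 40/47 mod 61. 47⁻¹ ≡ 13 (mod 61) since 47·13 = 611 ≡ 1, so λ ≡ 32.
  x = λ² - 23 - 9 = 1024 - 32 ≡ 16; y = λ·(23 - 16) - 2 ≡ 39. → (16, 39)
3A = (16, 39).
Finally 3A + B:
(16, 39) + (5, 4). λ = (4 - 39)/(5 - 16) ≡ 26/50 mod 61. 50⁻¹ ≡ 11 (mod 61), so λ ≡ 42.
  x = λ² - 16 - 5 = 1764 - 21 ≡ 35; y = λ·(16 - 35) - 39 ≡ 17. → (35, 17)

(35, 17)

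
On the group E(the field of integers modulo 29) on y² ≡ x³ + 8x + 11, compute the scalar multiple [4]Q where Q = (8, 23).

Double-and-add on 4 = (100)₂. Start with Q = (8, 23) for the leading 1-bit.
double: tangent at (8, 23): λ = (3·8² + 8)/(2·23) ≡ 26/17. 17⁻¹ ≡ 12 (mod 29), so λ ≡ 26·12 ≡ 22.
  x = λ² - 8 - 8 = 484 - 16 ≡ 4; y = λ·(8 - 4) - 23 ≡ 7. → (4, 7)
double: tangent at (4, 7): λ = (3·4² + 8)/(2·7) ≡ 27/14. 14⁻¹ ≡ 27 (mod 29), so λ ≡ 27·27 ≡ 4.
  x = λ² - 4 - 4 = 16 - 8 ≡ 8; y = λ·(4 - 8) - 7 ≡ 6. → (8, 6)

(8, 6)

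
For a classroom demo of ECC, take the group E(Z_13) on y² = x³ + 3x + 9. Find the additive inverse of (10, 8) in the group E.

-(10, 8) = (10, -8 mod 13) = (10, 5).

(10, 5)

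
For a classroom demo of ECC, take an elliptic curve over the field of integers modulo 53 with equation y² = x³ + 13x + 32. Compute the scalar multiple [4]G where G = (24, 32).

Double-and-add on 4 = (100)₂. Start with G = (24, 32) for the leading 1-bit.
double: tangent at (24, 32): λ = (3·24² + 13)/(2·32) ≡ 45/11. 11⁻¹ ≡ 29 (mod 53), so λ ≡ 45·29 ≡ 33.
  x = λ² - 24 - 24 = 1089 - 48 ≡ 34; y = λ·(24 - 34) - 32 ≡ 9. → (34, 9)
double: tangent at (34, 9): λ = (3·34² + 13)/(2·9) ≡ 36/18. 18⁻¹ ≡ 3 (mod 53), so λ ≡ 36·3 ≡ 2.
  x = λ² - 34 - 34 = 4 - 68 ≡ 42; y = λ·(34 - 42) - 9 ≡ 28. → (42, 28)

(42, 28)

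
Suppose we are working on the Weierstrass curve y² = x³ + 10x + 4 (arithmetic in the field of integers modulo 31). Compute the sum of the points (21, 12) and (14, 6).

(21, 12) + (14, 6). λ = (6 - 12)/(14 - 21) ≡ 25/24 mod 31. 24⁻¹ ≡ 22 (mod 31), so λ ≡ 23.
  x = λ² - 21 - 14 = 529 - 35 ≡ 29; y = λ·(21 - 29) - 12 ≡ 21. → (29, 21)

(29, 21)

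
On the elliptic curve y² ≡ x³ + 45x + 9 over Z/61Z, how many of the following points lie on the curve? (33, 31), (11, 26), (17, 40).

2

(33, 31): 31² ≡ 46, rhs ≡ 38 → off.
(11, 26): 26² ≡ 5, rhs ≡ 5 → on.
(17, 40): 40² ≡ 14, rhs ≡ 14 → on.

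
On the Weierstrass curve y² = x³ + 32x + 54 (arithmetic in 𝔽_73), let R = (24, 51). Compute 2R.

(19, 41)

tangent at (24, 51): λ = (3·24² + 32)/(2·51) ≡ 8/29. 29⁻¹ ≡ 68 (mod 73), so λ ≡ 8·68 ≡ 33.
  x = λ² - 24 - 24 = 1089 - 48 ≡ 19; y = λ·(24 - 19) - 51 ≡ 41. → (19, 41)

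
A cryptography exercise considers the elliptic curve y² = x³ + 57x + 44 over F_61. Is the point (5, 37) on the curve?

yes

y² = 37² ≡ 27; x³ + 57x + 44 = 454 ≡ 27 (mod 61). 27 = 27.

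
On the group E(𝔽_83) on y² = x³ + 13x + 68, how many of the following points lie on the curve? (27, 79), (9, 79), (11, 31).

(27, 79): 79² ≡ 16, rhs ≡ 16 → on.
(9, 79): 79² ≡ 16, rhs ≡ 1 → off.
(11, 31): 31² ≡ 48, rhs ≡ 48 → on.

2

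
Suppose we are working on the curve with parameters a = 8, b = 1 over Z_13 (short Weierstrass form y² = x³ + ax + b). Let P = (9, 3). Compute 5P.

Repeated addition: build up to 5P.
2P: tangent at (9, 3): λ = (3·9² + 8)/(2·3) ≡ 4/6. 6⁻¹ ≡ 11 (mod 13), so λ ≡ 4·11 ≡ 5.
  x = λ² - 9 - 9 = 25 - 18 ≡ 7; y = λ·(9 - 7) - 3 ≡ 7. → (7, 7)
3P: (7, 7) + (9, 3). λ = (3 - 7)/(9 - 7) ≡ 9/2 mod 13. 2⁻¹ ≡ 7 (mod 13) since 2·7 = 14 ≡ 1, so λ ≡ 11.
  x = λ² - 7 - 9 = 121 - 16 ≡ 1; y = λ·(7 - 1) - 7 ≡ 7. → (1, 7)
4P: (1, 7) + (9, 3). λ = (3 - 7)/(9 - 1) ≡ 9/8 mod 13. 8⁻¹ ≡ 5 (mod 13) since 8·5 = 40 ≡ 1, so λ ≡ 6.
  x = λ² - 1 - 9 = 36 - 10 ≡ 0; y = λ·(1 - 0) - 7 ≡ 12. → (0, 12)
5P: (0, 12) + (9, 3). λ = (3 - 12)/(9 - 0) ≡ 4/9 mod 13. 9⁻¹ ≡ 3 (mod 13) since 9·3 = 27 ≡ 1, so λ ≡ 12.
  x = λ² - 0 - 9 = 144 - 9 ≡ 5; y = λ·(0 - 5) - 12 ≡ 6. → (5, 6)

(5, 6)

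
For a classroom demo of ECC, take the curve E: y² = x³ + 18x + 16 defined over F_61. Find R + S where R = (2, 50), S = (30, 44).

(25, 29)

(2, 50) + (30, 44). λ = (44 - 50)/(30 - 2) ≡ 55/28 mod 61. 28⁻¹ ≡ 24 (mod 61) since 28·24 = 672 ≡ 1, so λ ≡ 39.
  x = λ² - 2 - 30 = 1521 - 32 ≡ 25; y = λ·(2 - 25) - 50 ≡ 29. → (25, 29)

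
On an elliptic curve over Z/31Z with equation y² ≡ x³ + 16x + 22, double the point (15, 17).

(10, 29)

tangent at (15, 17): λ = (3·15² + 16)/(2·17) ≡ 9/3. 3⁻¹ ≡ 21 (mod 31), so λ ≡ 9·21 ≡ 3.
  x = λ² - 15 - 15 = 9 - 30 ≡ 10; y = λ·(15 - 10) - 17 ≡ 29. → (10, 29)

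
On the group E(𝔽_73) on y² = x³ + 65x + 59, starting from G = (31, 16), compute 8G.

Repeated addition: build up to 8G.
2G: tangent at (31, 16): λ = (3·31² + 65)/(2·16) ≡ 28/32. 32⁻¹ ≡ 16 (mod 73) since 32·16 = 512 ≡ 1, so λ ≡ 28·16 ≡ 10.
  x = λ² - 31 - 31 = 100 - 62 ≡ 38; y = λ·(31 - 38) - 16 ≡ 60. → (38, 60)
3G: (38, 60) + (31, 16). λ = (16 - 60)/(31 - 38) ≡ 29/66 mod 73. 66⁻¹ ≡ 52 (mod 73), so λ ≡ 48.
  x = λ² - 38 - 31 = 2304 - 69 ≡ 45; y = λ·(38 - 45) - 60 ≡ 42. → (45, 42)
4G: (45, 42) + (31, 16). λ = (16 - 42)/(31 - 45) ≡ 47/59 mod 73. 59⁻¹ ≡ 26 (mod 73) since 59·26 = 1534 ≡ 1, so λ ≡ 54.
  x = λ² - 45 - 31 = 2916 - 76 ≡ 66; y = λ·(45 - 66) - 42 ≡ 65. → (66, 65)
5G: (66, 65) + (31, 16). λ = (16 - 65)/(31 - 66) ≡ 24/38 mod 73. 38⁻¹ ≡ 25 (mod 73), so λ ≡ 16.
  x = λ² - 66 - 31 = 256 - 97 ≡ 13; y = λ·(66 - 13) - 65 ≡ 53. → (13, 53)
6G: (13, 53) + (31, 16). λ = (16 - 53)/(31 - 13) ≡ 36/18 mod 73. 18⁻¹ ≡ 69 (mod 73), so λ ≡ 2.
  x = λ² - 13 - 31 = 4 - 44 ≡ 33; y = λ·(13 - 33) - 53 ≡ 53. → (33, 53)
7G: (33, 53) + (31, 16). λ = (16 - 53)/(31 - 33) ≡ 36/71 mod 73. 71⁻¹ ≡ 36 (mod 73), so λ ≡ 55.
  x = λ² - 33 - 31 = 3025 - 64 ≡ 41; y = λ·(33 - 41) - 53 ≡ 18. → (41, 18)
8G: (41, 18) + (31, 16). λ = (16 - 18)/(31 - 41) ≡ 71/63 mod 73. 63⁻¹ ≡ 51 (mod 73) since 63·51 = 3213 ≡ 1, so λ ≡ 44.
  x = λ² - 41 - 31 = 1936 - 72 ≡ 39; y = λ·(41 - 39) - 18 ≡ 70. → (39, 70)

(39, 70)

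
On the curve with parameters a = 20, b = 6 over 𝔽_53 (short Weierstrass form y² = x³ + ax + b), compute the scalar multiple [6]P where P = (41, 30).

(37, 25)

Double-and-add on 6 = (110)₂. Start with P = (41, 30) for the leading 1-bit.
double: tangent at (41, 30): λ = (3·41² + 20)/(2·30) ≡ 28/7. 7⁻¹ ≡ 38 (mod 53), so λ ≡ 28·38 ≡ 4.
  x = λ² - 41 - 41 = 16 - 82 ≡ 40; y = λ·(41 - 40) - 30 ≡ 27. → (40, 27)
add P: (40, 27) + (41, 30). λ = (30 - 27)/(41 - 40) ≡ 3/1 mod 53. 1⁻¹ ≡ 1 (mod 53) since 1·1 = 1 ≡ 1, so λ ≡ 3.
  x = λ² - 40 - 41 = 9 - 81 ≡ 34; y = λ·(40 - 34) - 27 ≡ 44. → (34, 44)
double: tangent at (34, 44): λ = (3·34² + 20)/(2·44) ≡ 43/35. 35⁻¹ ≡ 50 (mod 53), so λ ≡ 43·50 ≡ 30.
  x = λ² - 34 - 34 = 900 - 68 ≡ 37; y = λ·(34 - 37) - 44 ≡ 25. → (37, 25)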